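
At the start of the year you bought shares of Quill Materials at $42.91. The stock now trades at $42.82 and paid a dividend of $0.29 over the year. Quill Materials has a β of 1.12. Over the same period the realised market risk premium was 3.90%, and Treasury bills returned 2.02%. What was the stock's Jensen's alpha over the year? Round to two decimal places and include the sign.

-5.92%

Realised HPR = (P1 + D1 − P0) / P0 = (42.82 + 0.29 − 42.91) / 42.91 = 0.20 / 42.91 = 0.4661%
CAPM required = R_f + β·MRP = 2.02% + 1.12 × 3.90% = 6.3880%
α = realised − required = 0.4661% − 6.3880% = -5.92%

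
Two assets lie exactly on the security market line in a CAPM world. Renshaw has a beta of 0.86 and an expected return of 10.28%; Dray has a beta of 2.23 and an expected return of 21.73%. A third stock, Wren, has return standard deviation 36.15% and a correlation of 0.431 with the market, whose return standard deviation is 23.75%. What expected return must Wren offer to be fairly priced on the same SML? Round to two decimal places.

8.58%

MRP = (21.73% − 10.28%) / (2.23 − 0.86) = 8.3577%
R_f = 10.28% − 0.86 × 8.3577% = 3.0924%
β_Wren = ρ·σ_i/σ_m = 0.431 × 36.15 / 23.75 = 0.6560
E(R_Wren) = R_f + β × MRP = 3.0924% + 0.6560 × 8.3577% = 8.58%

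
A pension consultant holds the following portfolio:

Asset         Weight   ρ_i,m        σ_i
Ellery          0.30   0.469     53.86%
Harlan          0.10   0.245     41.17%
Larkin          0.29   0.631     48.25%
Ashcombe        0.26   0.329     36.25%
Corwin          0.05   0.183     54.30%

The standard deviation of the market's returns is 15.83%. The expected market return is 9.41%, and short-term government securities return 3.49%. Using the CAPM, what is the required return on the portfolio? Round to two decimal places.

11.35%

β_Ellery = 0.469 × 53.86% / 15.83% = 1.5957
β_Harlan = 0.245 × 41.17% / 15.83% = 0.6372
β_Larkin = 0.631 × 48.25% / 15.83% = 1.9233
β_Ashcombe = 0.329 × 36.25% / 15.83% = 0.7534
β_Corwin = 0.183 × 54.30% / 15.83% = 0.6277
β_P = Σ w_i β_i = 0.30×1.5957 + 0.10×0.6372 + 0.29×1.9233 + 0.26×0.7534 + 0.05×0.6277 = 1.3275
MRP = 9.41% − 3.49% = 5.92%
E(R_P) = R_f + β_P × MRP = 3.49% + 1.3275 × 5.92% = 11.35%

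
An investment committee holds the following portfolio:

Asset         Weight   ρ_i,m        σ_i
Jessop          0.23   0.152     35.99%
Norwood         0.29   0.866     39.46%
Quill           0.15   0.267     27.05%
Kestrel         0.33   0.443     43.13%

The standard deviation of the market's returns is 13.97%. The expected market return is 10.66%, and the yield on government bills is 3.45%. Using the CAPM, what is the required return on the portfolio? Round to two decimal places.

13.03%

β_Jessop = 0.152 × 35.99% / 13.97% = 0.3916
β_Norwood = 0.866 × 39.46% / 13.97% = 2.4461
β_Quill = 0.267 × 27.05% / 13.97% = 0.5170
β_Kestrel = 0.443 × 43.13% / 13.97% = 1.3677
β_P = Σ w_i β_i = 0.23×0.3916 + 0.29×2.4461 + 0.15×0.5170 + 0.33×1.3677 = 1.3283
MRP = 10.66% − 3.45% = 7.21%
E(R_P) = R_f + β_P × MRP = 3.45% + 1.3283 × 7.21% = 13.03%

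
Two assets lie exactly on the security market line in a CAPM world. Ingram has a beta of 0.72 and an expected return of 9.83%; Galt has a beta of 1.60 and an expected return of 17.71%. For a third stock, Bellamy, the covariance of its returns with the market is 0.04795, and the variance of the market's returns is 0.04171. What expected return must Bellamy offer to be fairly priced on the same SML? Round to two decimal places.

MRP = (17.71% − 9.83%) / (1.60 − 0.72) = 8.9545%
R_f = 9.83% − 0.72 × 8.9545% = 3.3828%
β_Bellamy = Cov / Var(R_m) = 0.04795 / 0.04171 = 1.1496
E(R_Bellamy) = R_f + β × MRP = 3.3828% + 1.1496 × 8.9545% = 13.68%

13.68%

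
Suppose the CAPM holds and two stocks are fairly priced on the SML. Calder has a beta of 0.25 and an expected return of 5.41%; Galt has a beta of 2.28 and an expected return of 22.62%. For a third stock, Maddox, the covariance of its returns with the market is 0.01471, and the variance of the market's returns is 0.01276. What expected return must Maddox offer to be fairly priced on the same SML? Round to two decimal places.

13.06%

MRP = (22.62% − 5.41%) / (2.28 − 0.25) = 8.4778%
R_f = 5.41% − 0.25 × 8.4778% = 3.2906%
β_Maddox = Cov / Var(R_m) = 0.01471 / 0.01276 = 1.1528
E(R_Maddox) = R_f + β × MRP = 3.2906% + 1.1528 × 8.4778% = 13.06%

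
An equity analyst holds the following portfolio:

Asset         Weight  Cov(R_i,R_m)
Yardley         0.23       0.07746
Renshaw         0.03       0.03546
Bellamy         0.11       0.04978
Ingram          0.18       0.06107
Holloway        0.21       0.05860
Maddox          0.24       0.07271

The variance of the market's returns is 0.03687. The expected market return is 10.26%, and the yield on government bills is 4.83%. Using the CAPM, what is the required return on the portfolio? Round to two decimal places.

β_Yardley = 0.07746 / 0.03687 = 2.1009
β_Renshaw = 0.03546 / 0.03687 = 0.9618
β_Bellamy = 0.04978 / 0.03687 = 1.3501
β_Ingram = 0.06107 / 0.03687 = 1.6564
β_Holloway = 0.05860 / 0.03687 = 1.5894
β_Maddox = 0.07271 / 0.03687 = 1.9721
β_P = Σ w_i β_i = 0.23×2.1009 + 0.03×0.9618 + 0.11×1.3501 + 0.18×1.6564 + 0.21×1.5894 + 0.24×1.9721 = 1.7658
MRP = 10.26% − 4.83% = 5.43%
E(R_P) = R_f + β_P × MRP = 4.83% + 1.7658 × 5.43% = 14.42%

14.42%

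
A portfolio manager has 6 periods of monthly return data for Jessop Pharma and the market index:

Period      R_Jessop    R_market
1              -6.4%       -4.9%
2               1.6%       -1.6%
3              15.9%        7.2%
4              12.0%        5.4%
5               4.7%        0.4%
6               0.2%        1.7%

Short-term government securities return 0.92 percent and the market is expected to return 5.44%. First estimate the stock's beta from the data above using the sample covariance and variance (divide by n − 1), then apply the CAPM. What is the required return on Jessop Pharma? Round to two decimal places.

Mean R_i = (-6.4 + 1.6 + 15.9 + 12.0 + 4.7 + 0.2) / 6 = 4.6667%
Mean R_m = (-4.9 − 1.6 + 7.2 + 5.4 + 0.4 + 1.7) / 6 = 1.3667%
Σ(R_i − R̄_i)(R_m − R̄_m) = 172.0333  ⇒  Cov = 172.0333 / 5 = 34.4067
Σ(R_m − R̄_m)² = 99.4133  ⇒  Var(R_m) = 99.4133 / 5 = 19.8827
β = Cov / Var(R_m) = 34.4067 / 19.8827 = 1.7305
MRP = 5.44% − 0.92% = 4.52%
E(R) = R_f + β × MRP = 0.92% + 1.7305 × 4.52% = 8.74%

8.74%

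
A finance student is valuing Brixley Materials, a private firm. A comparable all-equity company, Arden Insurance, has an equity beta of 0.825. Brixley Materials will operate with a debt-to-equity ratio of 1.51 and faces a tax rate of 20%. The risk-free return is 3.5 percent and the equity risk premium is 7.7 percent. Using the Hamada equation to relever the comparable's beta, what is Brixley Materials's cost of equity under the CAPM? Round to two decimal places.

17.53%

β_L = β_U × [1 + (1 − t)(D/E)] = 0.825 × [1 + (1 − 0.20) × 1.51]
    = 0.825 × [1 + 0.80 × 1.51] = 0.825 × 2.2080 = 1.8216
E(R) = R_f + β_L × MRP = 3.5% + 1.8216 × 7.7% = 17.53%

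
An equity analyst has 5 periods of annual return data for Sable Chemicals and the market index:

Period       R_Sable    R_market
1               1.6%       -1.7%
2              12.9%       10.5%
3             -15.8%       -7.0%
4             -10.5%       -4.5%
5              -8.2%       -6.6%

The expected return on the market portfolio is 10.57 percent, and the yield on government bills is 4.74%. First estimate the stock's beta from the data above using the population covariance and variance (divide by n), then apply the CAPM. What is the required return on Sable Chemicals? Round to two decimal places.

13.33%

Mean R_i = (1.6 + 12.9 − 15.8 − 10.5 − 8.2) / 5 = -4.0000%
Mean R_m = (-1.7 + 10.5 − 7.0 − 4.5 − 6.6) / 5 = -1.8600%
Σ(R_i − R̄_i)(R_m − R̄_m) = 307.5000  ⇒  Cov = 307.5000 / 5 = 61.5000
Σ(R_m − R̄_m)² = 208.6520  ⇒  Var(R_m) = 208.6520 / 5 = 41.7304
β = Cov / Var(R_m) = 61.5000 / 41.7304 = 1.4737
MRP = 10.57% − 4.74% = 5.83%
E(R) = R_f + β × MRP = 4.74% + 1.4737 × 5.83% = 13.33%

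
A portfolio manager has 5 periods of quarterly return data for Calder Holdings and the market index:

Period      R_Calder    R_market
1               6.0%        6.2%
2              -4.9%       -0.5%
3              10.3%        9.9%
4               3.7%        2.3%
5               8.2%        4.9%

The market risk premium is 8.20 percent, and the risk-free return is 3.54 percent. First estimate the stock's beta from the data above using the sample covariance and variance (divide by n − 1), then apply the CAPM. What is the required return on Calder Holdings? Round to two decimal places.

14.65%

Mean R_i = (6.0 − 4.9 + 10.3 + 3.7 + 8.2) / 5 = 4.6600%
Mean R_m = (6.2 − 0.5 + 9.9 + 2.3 + 4.9) / 5 = 4.5600%
Σ(R_i − R̄_i)(R_m − R̄_m) = 84.0620  ⇒  Cov = 84.0620 / 4 = 21.0155
Σ(R_m − R̄_m)² = 62.0320  ⇒  Var(R_m) = 62.0320 / 4 = 15.5080
β = Cov / Var(R_m) = 21.0155 / 15.5080 = 1.3551
E(R) = R_f + β × MRP = 3.54% + 1.3551 × 8.20% = 14.65%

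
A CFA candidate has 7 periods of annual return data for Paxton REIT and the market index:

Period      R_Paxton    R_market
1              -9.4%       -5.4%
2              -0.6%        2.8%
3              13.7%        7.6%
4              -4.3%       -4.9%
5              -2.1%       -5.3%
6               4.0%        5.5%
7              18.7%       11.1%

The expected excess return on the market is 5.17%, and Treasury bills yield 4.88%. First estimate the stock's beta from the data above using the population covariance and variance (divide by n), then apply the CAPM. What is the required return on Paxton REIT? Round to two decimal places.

11.90%

Mean R_i = (-9.4 − 0.6 + 13.7 − 4.3 − 2.1 + 4.0 + 18.7) / 7 = 2.8571%
Mean R_m = (-5.4 + 2.8 + 7.6 − 4.9 − 5.3 + 5.5 + 11.1) / 7 = 1.6286%
Σ(R_i − R̄_i)(R_m − R̄_m) = 382.3986  ⇒  Cov = 382.3986 / 7 = 54.6284
Σ(R_m − R̄_m)² = 281.7543  ⇒  Var(R_m) = 281.7543 / 7 = 40.2506
β = Cov / Var(R_m) = 54.6284 / 40.2506 = 1.3572
E(R) = R_f + β × MRP = 4.88% + 1.3572 × 5.17% = 11.90%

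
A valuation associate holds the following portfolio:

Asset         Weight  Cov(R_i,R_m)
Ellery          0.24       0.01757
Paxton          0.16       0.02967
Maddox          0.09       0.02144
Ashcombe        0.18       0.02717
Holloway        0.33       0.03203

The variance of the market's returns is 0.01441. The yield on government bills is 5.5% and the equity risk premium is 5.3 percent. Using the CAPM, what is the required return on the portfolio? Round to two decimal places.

β_Ellery = 0.01757 / 0.01441 = 1.2193
β_Paxton = 0.02967 / 0.01441 = 2.0590
β_Maddox = 0.02144 / 0.01441 = 1.4879
β_Ashcombe = 0.02717 / 0.01441 = 1.8855
β_Holloway = 0.03203 / 0.01441 = 2.2228
β_P = Σ w_i β_i = 0.24×1.2193 + 0.16×2.0590 + 0.09×1.4879 + 0.18×1.8855 + 0.33×2.2228 = 1.8289
E(R_P) = R_f + β_P × MRP = 5.5% + 1.8289 × 5.3% = 15.19%

15.19%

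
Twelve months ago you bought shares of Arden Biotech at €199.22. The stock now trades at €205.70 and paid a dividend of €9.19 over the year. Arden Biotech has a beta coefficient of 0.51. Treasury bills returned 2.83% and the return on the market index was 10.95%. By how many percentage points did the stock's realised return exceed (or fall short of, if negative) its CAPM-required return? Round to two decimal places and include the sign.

Realised HPR = (P1 + D1 − P0) / P0 = (205.70 + 9.19 − 199.22) / 199.22 = 15.67 / 199.22 = 7.8657%
MRP = 10.95% − 2.83% = 8.12%
CAPM required = R_f + β·MRP = 2.83% + 0.51 × 8.12% = 6.9712%
α = realised − required = 7.8657% − 6.9712% = +0.89%

+0.89%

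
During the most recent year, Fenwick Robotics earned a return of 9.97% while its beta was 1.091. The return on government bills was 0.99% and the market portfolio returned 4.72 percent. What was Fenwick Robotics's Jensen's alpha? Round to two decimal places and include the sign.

Market excess return = 4.72% − 0.99% = 3.73%
CAPM benchmark = R_f + β(R_m − R_f) = 0.99% + 1.091 × 3.73% = 5.05943%
α = actual − benchmark = 9.97% − 5.05943% = +4.91%

+4.91%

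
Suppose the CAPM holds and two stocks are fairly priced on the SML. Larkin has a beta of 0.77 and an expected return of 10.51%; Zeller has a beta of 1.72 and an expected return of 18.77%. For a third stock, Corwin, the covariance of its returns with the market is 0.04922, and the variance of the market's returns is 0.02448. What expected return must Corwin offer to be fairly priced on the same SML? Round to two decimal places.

21.30%

MRP = (18.77% − 10.51%) / (1.72 − 0.77) = 8.6947%
R_f = 10.51% − 0.77 × 8.6947% = 3.8151%
β_Corwin = Cov / Var(R_m) = 0.04922 / 0.02448 = 2.0106
E(R_Corwin) = R_f + β × MRP = 3.8151% + 2.0106 × 8.6947% = 21.30%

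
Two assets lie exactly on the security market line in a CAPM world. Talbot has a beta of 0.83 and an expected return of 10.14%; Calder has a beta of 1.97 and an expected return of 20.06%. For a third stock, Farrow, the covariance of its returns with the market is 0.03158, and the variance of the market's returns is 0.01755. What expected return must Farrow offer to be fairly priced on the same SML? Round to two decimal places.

MRP = (20.06% − 10.14%) / (1.97 − 0.83) = 8.7018%
R_f = 10.14% − 0.83 × 8.7018% = 2.9175%
β_Farrow = Cov / Var(R_m) = 0.03158 / 0.01755 = 1.7994
E(R_Farrow) = R_f + β × MRP = 2.9175% + 1.7994 × 8.7018% = 18.58%

18.58%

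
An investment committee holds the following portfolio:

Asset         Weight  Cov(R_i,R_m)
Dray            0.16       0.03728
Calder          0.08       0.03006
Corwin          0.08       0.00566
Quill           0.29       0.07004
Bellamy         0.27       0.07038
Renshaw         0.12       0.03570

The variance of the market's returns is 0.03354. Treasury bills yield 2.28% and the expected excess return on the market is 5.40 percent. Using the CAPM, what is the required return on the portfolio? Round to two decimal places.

10.72%

β_Dray = 0.03728 / 0.03354 = 1.1115
β_Calder = 0.03006 / 0.03354 = 0.8962
β_Corwin = 0.00566 / 0.03354 = 0.1688
β_Quill = 0.07004 / 0.03354 = 2.0883
β_Bellamy = 0.07038 / 0.03354 = 2.0984
β_Renshaw = 0.03570 / 0.03354 = 1.0644
β_P = Σ w_i β_i = 0.16×1.1115 + 0.08×0.8962 + 0.08×0.1688 + 0.29×2.0883 + 0.27×2.0984 + 0.12×1.0644 = 1.5629
E(R_P) = R_f + β_P × MRP = 2.28% + 1.5629 × 5.40% = 10.72%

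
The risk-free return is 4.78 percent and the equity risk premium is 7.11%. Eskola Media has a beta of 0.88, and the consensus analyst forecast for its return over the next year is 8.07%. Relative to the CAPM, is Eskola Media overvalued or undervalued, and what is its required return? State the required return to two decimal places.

Required return = R_f + β·MRP = 4.78% + 0.88 × 7.11% = 11.04%
Forecast 8.07% < required 11.04% → the stock plots below the SML → overvalued.

Overvalued; required return 11.04%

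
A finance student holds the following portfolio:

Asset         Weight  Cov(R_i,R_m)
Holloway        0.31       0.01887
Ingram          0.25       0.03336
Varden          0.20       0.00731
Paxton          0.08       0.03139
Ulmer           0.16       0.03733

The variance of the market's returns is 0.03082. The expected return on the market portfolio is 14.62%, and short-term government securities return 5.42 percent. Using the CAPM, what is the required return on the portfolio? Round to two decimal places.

12.62%

β_Holloway = 0.01887 / 0.03082 = 0.6123
β_Ingram = 0.03336 / 0.03082 = 1.0824
β_Varden = 0.00731 / 0.03082 = 0.2372
β_Paxton = 0.03139 / 0.03082 = 1.0185
β_Ulmer = 0.03733 / 0.03082 = 1.2112
β_P = Σ w_i β_i = 0.31×0.6123 + 0.25×1.0824 + 0.20×0.2372 + 0.08×1.0185 + 0.16×1.2112 = 0.7831
MRP = 14.62% − 5.42% = 9.20%
E(R_P) = R_f + β_P × MRP = 5.42% + 0.7831 × 9.20% = 12.62%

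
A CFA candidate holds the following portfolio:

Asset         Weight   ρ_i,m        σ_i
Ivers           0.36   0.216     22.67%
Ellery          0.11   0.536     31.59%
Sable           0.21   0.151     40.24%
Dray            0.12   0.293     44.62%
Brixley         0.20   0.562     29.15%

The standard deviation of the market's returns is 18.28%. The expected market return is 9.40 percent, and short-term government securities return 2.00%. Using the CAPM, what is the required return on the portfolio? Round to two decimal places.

β_Ivers = 0.216 × 22.67% / 18.28% = 0.2679
β_Ellery = 0.536 × 31.59% / 18.28% = 0.9263
β_Sable = 0.151 × 40.24% / 18.28% = 0.3324
β_Dray = 0.293 × 44.62% / 18.28% = 0.7152
β_Brixley = 0.562 × 29.15% / 18.28% = 0.8962
β_P = Σ w_i β_i = 0.36×0.2679 + 0.11×0.9263 + 0.21×0.3324 + 0.12×0.7152 + 0.20×0.8962 = 0.5332
MRP = 9.40% − 2.00% = 7.40%
E(R_P) = R_f + β_P × MRP = 2.00% + 0.5332 × 7.40% = 5.95%

5.95%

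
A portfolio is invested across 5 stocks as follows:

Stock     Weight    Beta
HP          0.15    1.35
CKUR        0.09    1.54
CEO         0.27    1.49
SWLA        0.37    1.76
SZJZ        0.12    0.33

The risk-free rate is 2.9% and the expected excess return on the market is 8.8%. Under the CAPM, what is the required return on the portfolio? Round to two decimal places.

15.52%

β_P = Σ w_i β_i = 0.15×1.35 + 0.09×1.54 + 0.27×1.49 + 0.37×1.76 + 0.12×0.33 = 1.4342
E(R_P) = R_f + β_P × MRP = 2.9% + 1.4342 × 8.8% = 15.52%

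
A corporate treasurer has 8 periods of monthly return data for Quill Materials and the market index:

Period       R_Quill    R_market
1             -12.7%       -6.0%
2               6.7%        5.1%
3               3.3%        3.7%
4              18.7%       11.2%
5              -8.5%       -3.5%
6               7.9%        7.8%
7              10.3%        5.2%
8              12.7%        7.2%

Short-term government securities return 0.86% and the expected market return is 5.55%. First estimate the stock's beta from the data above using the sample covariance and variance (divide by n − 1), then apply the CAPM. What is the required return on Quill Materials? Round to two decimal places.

Mean R_i = (-12.7 + 6.7 + 3.3 + 18.7 − 8.5 + 7.9 + 10.3 + 12.7) / 8 = 4.8000%
Mean R_m = (-6.0 + 5.1 + 3.7 + 11.2 − 3.5 + 7.8 + 5.2 + 7.2) / 8 = 3.8375%
Σ(R_i − R̄_i)(R_m − R̄_m) = 421.0300  ⇒  Cov = 421.0300 / 7 = 60.1471
Σ(R_m − R̄_m)² = 235.2988  ⇒  Var(R_m) = 235.2988 / 7 = 33.6141
β = Cov / Var(R_m) = 60.1471 / 33.6141 = 1.7893
MRP = 5.55% − 0.86% = 4.69%
E(R) = R_f + β × MRP = 0.86% + 1.7893 × 4.69% = 9.25%

9.25%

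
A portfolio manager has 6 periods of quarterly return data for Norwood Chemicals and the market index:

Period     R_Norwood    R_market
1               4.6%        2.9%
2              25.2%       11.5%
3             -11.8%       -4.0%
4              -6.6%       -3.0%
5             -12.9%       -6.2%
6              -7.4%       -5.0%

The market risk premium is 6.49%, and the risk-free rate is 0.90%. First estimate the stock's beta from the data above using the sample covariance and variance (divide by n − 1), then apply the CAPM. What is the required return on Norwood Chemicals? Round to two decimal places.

14.68%

Mean R_i = (4.6 + 25.2 − 11.8 − 6.6 − 12.9 − 7.4) / 6 = -1.4833%
Mean R_m = (2.9 + 11.5 − 4.0 − 3.0 − 6.2 − 5.0) / 6 = -0.6333%
Σ(R_i − R̄_i)(R_m − R̄_m) = 481.4833  ⇒  Cov = 481.4833 / 5 = 96.2967
Σ(R_m − R̄_m)² = 226.6933  ⇒  Var(R_m) = 226.6933 / 5 = 45.3387
β = Cov / Var(R_m) = 96.2967 / 45.3387 = 2.1239
E(R) = R_f + β × MRP = 0.90% + 2.1239 × 6.49% = 14.68%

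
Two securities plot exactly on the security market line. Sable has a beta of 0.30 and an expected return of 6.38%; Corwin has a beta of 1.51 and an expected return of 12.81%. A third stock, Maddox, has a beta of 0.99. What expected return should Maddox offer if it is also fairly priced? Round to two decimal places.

10.05%

MRP (SML slope) = (12.81% − 6.38%) / (1.51 − 0.30) = 6.43% / 1.21 = 5.3140%
R_f (intercept) = 6.38% − 0.30 × 5.3140% = 4.7858%
E(R_Maddox) = R_f + β × MRP = 4.7858% + 0.99 × 5.3140% = 10.05%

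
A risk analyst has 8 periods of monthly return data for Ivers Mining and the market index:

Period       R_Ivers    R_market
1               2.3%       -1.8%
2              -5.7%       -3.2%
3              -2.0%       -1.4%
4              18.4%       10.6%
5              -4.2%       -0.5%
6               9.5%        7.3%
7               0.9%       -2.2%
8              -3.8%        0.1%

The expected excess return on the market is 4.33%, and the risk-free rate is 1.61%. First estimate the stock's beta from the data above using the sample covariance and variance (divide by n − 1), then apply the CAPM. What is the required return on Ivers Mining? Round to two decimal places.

8.09%

Mean R_i = (2.3 − 5.7 − 2.0 + 18.4 − 4.2 + 9.5 + 0.9 − 3.8) / 8 = 1.9250%
Mean R_m = (-1.8 − 3.2 − 1.4 + 10.6 − 0.5 + 7.3 − 2.2 + 0.1) / 8 = 1.1125%
Σ(R_i − R̄_i)(R_m − R̄_m) = 263.8975  ⇒  Cov = 263.8975 / 7 = 37.6996
Σ(R_m − R̄_m)² = 176.2888  ⇒  Var(R_m) = 176.2888 / 7 = 25.1841
β = Cov / Var(R_m) = 37.6996 / 25.1841 = 1.4970
E(R) = R_f + β × MRP = 1.61% + 1.4970 × 4.33% = 8.09%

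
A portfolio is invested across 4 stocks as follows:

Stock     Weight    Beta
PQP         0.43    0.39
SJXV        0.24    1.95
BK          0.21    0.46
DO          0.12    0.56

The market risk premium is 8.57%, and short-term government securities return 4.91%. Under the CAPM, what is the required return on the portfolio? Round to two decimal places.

β_P = Σ w_i β_i = 0.43×0.39 + 0.24×1.95 + 0.21×0.46 + 0.12×0.56 = 0.7995
E(R_P) = R_f + β_P × MRP = 4.91% + 0.7995 × 8.57% = 11.76%

11.76%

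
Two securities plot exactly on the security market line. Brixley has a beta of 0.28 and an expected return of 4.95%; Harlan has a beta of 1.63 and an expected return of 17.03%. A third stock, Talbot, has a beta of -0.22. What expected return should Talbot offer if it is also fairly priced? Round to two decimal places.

0.48%

MRP (SML slope) = (17.03% − 4.95%) / (1.63 − 0.28) = 12.08% / 1.35 = 8.9481%
R_f (intercept) = 4.95% − 0.28 × 8.9481% = 2.4445%
E(R_Talbot) = R_f + β × MRP = 2.4445% + -0.22 × 8.9481% = 0.48%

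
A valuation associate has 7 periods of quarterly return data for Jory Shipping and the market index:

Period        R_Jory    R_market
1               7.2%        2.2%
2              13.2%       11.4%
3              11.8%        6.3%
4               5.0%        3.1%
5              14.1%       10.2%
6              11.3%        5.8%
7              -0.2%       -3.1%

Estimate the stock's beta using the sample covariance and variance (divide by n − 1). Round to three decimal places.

0.992

Mean R_i = (7.2 + 13.2 + 11.8 + 5.0 + 14.1 + 11.3 − 0.2) / 7 = 8.9143%
Mean R_m = (2.2 + 11.4 + 6.3 + 3.1 + 10.2 + 5.8 − 3.1) / 7 = 5.1286%
Σ(R_i − R̄_i)(R_m − R̄_m) = 146.1171  ⇒  Cov = 146.1171 / 6 = 24.3529
Σ(R_m − R̄_m)² = 147.2743  ⇒  Var(R_m) = 147.2743 / 6 = 24.5457
β = Cov / Var(R_m) = 24.3529 / 24.5457 = 0.9921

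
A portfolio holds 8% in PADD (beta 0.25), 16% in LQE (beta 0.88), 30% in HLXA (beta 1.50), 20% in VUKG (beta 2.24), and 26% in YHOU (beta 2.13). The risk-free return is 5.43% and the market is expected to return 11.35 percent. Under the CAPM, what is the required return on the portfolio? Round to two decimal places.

14.98%

β_P = Σ w_i β_i = 0.08×0.25 + 0.16×0.88 + 0.30×1.50 + 0.20×2.24 + 0.26×2.13 = 1.6126
MRP = 11.35% − 5.43% = 5.92%
E(R_P) = R_f + β_P × MRP = 5.43% + 1.6126 × 5.92% = 14.98%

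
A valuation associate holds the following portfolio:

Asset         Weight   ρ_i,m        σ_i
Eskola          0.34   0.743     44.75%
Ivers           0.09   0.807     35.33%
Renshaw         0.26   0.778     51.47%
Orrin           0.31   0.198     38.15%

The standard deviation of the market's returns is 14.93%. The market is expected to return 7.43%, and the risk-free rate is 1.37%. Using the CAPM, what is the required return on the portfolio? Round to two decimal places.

β_Eskola = 0.743 × 44.75% / 14.93% = 2.2270
β_Ivers = 0.807 × 35.33% / 14.93% = 1.9097
β_Renshaw = 0.778 × 51.47% / 14.93% = 2.6821
β_Orrin = 0.198 × 38.15% / 14.93% = 0.5059
β_P = Σ w_i β_i = 0.34×2.2270 + 0.09×1.9097 + 0.26×2.6821 + 0.31×0.5059 = 1.7832
MRP = 7.43% − 1.37% = 6.06%
E(R_P) = R_f + β_P × MRP = 1.37% + 1.7832 × 6.06% = 12.18%

12.18%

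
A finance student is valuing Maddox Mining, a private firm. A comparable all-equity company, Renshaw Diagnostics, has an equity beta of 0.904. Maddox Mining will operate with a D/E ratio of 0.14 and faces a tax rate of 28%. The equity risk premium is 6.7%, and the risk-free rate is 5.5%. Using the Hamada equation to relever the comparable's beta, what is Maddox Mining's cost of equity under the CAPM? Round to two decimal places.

12.17%

β_L = β_U × [1 + (1 − t)(D/E)] = 0.904 × [1 + (1 − 0.28) × 0.14]
    = 0.904 × [1 + 0.72 × 0.14] = 0.904 × 1.1008 = 0.9951
E(R) = R_f + β_L × MRP = 5.5% + 0.9951 × 6.7% = 12.17%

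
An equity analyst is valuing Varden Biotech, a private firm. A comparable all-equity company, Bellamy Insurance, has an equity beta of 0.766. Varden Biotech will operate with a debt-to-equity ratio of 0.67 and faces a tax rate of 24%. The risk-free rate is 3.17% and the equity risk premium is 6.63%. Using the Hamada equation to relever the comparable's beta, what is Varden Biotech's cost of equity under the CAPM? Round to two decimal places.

β_L = β_U × [1 + (1 − t)(D/E)] = 0.766 × [1 + (1 − 0.24) × 0.67]
    = 0.766 × [1 + 0.76 × 0.67] = 0.766 × 1.5092 = 1.1560
E(R) = R_f + β_L × MRP = 3.17% + 1.1560 × 6.63% = 10.83%

10.83%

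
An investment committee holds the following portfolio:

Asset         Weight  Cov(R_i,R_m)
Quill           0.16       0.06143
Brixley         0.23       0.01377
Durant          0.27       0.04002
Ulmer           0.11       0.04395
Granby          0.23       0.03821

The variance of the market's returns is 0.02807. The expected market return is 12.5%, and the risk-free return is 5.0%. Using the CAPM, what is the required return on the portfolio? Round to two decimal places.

15.00%

β_Quill = 0.06143 / 0.02807 = 2.1885
β_Brixley = 0.01377 / 0.02807 = 0.4906
β_Durant = 0.04002 / 0.02807 = 1.4257
β_Ulmer = 0.04395 / 0.02807 = 1.5657
β_Granby = 0.03821 / 0.02807 = 1.3612
β_P = Σ w_i β_i = 0.16×2.1885 + 0.23×0.4906 + 0.27×1.4257 + 0.11×1.5657 + 0.23×1.3612 = 1.3332
MRP = 12.5% − 5.0% = 7.50%
E(R_P) = R_f + β_P × MRP = 5.0% + 1.3332 × 7.5% = 15.00%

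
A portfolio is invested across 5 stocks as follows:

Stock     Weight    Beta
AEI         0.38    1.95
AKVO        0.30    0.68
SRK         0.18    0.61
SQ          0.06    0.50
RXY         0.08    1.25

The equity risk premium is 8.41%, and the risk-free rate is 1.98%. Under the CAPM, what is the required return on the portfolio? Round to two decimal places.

11.94%

β_P = Σ w_i β_i = 0.38×1.95 + 0.30×0.68 + 0.18×0.61 + 0.06×0.50 + 0.08×1.25 = 1.1848
E(R_P) = R_f + β_P × MRP = 1.98% + 1.1848 × 8.41% = 11.94%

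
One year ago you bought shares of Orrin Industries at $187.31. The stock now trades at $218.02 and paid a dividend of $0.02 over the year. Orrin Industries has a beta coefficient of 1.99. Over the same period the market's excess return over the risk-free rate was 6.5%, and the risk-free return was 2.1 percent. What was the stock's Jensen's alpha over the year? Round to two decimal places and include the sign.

Realised HPR = (P1 + D1 − P0) / P0 = (218.02 + 0.02 − 187.31) / 187.31 = 30.73 / 187.31 = 16.4060%
CAPM required = R_f + β·MRP = 2.1% + 1.99 × 6.5% = 15.0350%
α = realised − required = 16.4060% − 15.0350% = +1.37%

+1.37%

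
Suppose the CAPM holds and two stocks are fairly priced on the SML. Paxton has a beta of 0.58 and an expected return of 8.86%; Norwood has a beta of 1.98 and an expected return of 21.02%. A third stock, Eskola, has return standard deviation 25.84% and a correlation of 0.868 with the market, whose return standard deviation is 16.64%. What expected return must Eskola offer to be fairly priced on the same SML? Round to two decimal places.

15.53%

MRP = (21.02% − 8.86%) / (1.98 − 0.58) = 8.6857%
R_f = 8.86% − 0.58 × 8.6857% = 3.8223%
β_Eskola = ρ·σ_i/σ_m = 0.868 × 25.84 / 16.64 = 1.3479
E(R_Eskola) = R_f + β × MRP = 3.8223% + 1.3479 × 8.6857% = 15.53%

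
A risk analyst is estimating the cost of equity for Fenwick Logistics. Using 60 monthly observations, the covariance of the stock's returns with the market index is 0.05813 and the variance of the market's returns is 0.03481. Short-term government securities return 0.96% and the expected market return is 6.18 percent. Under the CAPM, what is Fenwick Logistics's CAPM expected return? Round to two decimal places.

β = Cov(R_i, R_m) / Var(R_m) = 0.05813 / 0.03481 = 1.6699
MRP = 6.18% − 0.96% = 5.22%
E(R) = R_f + β × MRP = 0.96% + 1.6699 × 5.22% = 9.68%

9.68%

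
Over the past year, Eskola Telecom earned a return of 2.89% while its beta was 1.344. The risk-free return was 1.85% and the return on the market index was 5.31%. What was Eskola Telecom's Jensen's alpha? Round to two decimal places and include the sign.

-3.61%

Market excess return = 5.31% − 1.85% = 3.46%
CAPM benchmark = R_f + β(R_m − R_f) = 1.85% + 1.344 × 3.46% = 6.50024%
α = actual − benchmark = 2.89% − 6.50024% = -3.61%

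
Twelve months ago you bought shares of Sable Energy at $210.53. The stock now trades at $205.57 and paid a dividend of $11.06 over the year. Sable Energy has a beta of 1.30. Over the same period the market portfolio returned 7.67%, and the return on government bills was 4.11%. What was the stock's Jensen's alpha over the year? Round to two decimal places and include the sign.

Realised HPR = (P1 + D1 − P0) / P0 = (205.57 + 11.06 − 210.53) / 210.53 = 6.10 / 210.53 = 2.8974%
MRP = 7.67% − 4.11% = 3.56%
CAPM required = R_f + β·MRP = 4.11% + 1.30 × 3.56% = 8.7380%
α = realised − required = 2.8974% − 8.7380% = -5.84%

-5.84%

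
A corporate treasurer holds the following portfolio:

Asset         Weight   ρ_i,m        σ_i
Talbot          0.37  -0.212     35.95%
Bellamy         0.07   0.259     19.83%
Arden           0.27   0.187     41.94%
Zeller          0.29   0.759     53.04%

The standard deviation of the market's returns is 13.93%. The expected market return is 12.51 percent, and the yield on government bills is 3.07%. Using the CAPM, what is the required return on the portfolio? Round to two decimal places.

β_Talbot = -0.212 × 35.95% / 13.93% = -0.5471
β_Bellamy = 0.259 × 19.83% / 13.93% = 0.3687
β_Arden = 0.187 × 41.94% / 13.93% = 0.5630
β_Zeller = 0.759 × 53.04% / 13.93% = 2.8900
β_P = Σ w_i β_i = 0.37×-0.5471 + 0.07×0.3687 + 0.27×0.5630 + 0.29×2.8900 = 0.8135
MRP = 12.51% − 3.07% = 9.44%
E(R_P) = R_f + β_P × MRP = 3.07% + 0.8135 × 9.44% = 10.75%

10.75%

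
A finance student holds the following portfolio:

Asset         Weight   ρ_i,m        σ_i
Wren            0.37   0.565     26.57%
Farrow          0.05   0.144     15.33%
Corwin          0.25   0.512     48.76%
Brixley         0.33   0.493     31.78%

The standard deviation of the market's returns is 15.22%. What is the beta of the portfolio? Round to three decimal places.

β_Wren = 0.565 × 26.57% / 15.22% = 0.9863
β_Farrow = 0.144 × 15.33% / 15.22% = 0.1450
β_Corwin = 0.512 × 48.76% / 15.22% = 1.6403
β_Brixley = 0.493 × 31.78% / 15.22% = 1.0294
β_P = Σ w_i β_i = 0.37×0.9863 + 0.05×0.1450 + 0.25×1.6403 + 0.33×1.0294 = 1.1220

1.122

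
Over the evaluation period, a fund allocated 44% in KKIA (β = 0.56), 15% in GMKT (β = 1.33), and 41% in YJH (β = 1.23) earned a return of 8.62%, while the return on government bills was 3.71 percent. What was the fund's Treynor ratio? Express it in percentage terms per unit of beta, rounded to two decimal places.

5.17%

β_P = 0.44×0.56 + 0.15×1.33 + 0.41×1.23 = 0.9502
Treynor = (R_P − R_f) / β_P = (8.62% − 3.71%) / 0.9502 = 4.91% / 0.9502 = 5.17%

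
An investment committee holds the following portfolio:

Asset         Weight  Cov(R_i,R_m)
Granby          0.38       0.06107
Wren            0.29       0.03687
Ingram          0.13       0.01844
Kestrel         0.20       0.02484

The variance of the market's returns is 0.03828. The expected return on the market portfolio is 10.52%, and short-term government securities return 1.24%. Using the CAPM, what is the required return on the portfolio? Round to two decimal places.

11.24%

β_Granby = 0.06107 / 0.03828 = 1.5954
β_Wren = 0.03687 / 0.03828 = 0.9632
β_Ingram = 0.01844 / 0.03828 = 0.4817
β_Kestrel = 0.02484 / 0.03828 = 0.6489
β_P = Σ w_i β_i = 0.38×1.5954 + 0.29×0.9632 + 0.13×0.4817 + 0.20×0.6489 = 1.0780
MRP = 10.52% − 1.24% = 9.28%
E(R_P) = R_f + β_P × MRP = 1.24% + 1.0780 × 9.28% = 11.24%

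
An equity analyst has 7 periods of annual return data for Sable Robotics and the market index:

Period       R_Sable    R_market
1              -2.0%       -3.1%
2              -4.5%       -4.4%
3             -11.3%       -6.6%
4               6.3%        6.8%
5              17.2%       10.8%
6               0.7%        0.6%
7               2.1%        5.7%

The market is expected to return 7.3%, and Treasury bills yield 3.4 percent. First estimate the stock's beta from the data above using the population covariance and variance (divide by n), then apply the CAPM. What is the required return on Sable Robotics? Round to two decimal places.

8.45%

Mean R_i = (-2.0 − 4.5 − 11.3 + 6.3 + 17.2 + 0.7 + 2.1) / 7 = 1.2143%
Mean R_m = (-3.1 − 4.4 − 6.6 + 6.8 + 10.8 + 0.6 + 5.7) / 7 = 1.4000%
Σ(R_i − R̄_i)(R_m − R̄_m) = 329.6700  ⇒  Cov = 329.6700 / 7 = 47.0957
Σ(R_m − R̄_m)² = 254.5400  ⇒  Var(R_m) = 254.5400 / 7 = 36.3629
β = Cov / Var(R_m) = 47.0957 / 36.3629 = 1.2952
MRP = 7.3% − 3.4% = 3.90%
E(R) = R_f + β × MRP = 3.4% + 1.2952 × 3.9% = 8.45%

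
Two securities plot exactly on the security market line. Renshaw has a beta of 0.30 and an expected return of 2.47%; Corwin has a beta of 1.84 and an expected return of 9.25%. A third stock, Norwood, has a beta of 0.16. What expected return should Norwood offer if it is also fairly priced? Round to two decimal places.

MRP (SML slope) = (9.25% − 2.47%) / (1.84 − 0.30) = 6.78% / 1.54 = 4.4026%
R_f (intercept) = 2.47% − 0.30 × 4.4026% = 1.1492%
E(R_Norwood) = R_f + β × MRP = 1.1492% + 0.16 × 4.4026% = 1.85%

1.85%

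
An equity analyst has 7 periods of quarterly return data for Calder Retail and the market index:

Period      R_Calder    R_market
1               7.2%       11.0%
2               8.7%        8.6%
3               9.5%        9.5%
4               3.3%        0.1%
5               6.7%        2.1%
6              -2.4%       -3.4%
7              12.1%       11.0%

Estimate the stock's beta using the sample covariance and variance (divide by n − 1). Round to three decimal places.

Mean R_i = (7.2 + 8.7 + 9.5 + 3.3 + 6.7 − 2.4 + 12.1) / 7 = 6.4429%
Mean R_m = (11.0 + 8.6 + 9.5 + 0.1 + 2.1 − 3.4 + 11.0) / 7 = 5.5571%
Σ(R_i − R̄_i)(R_m − R̄_m) = 149.3029  ⇒  Cov = 149.3029 / 6 = 24.8838
Σ(R_m − R̄_m)² = 206.0171  ⇒  Var(R_m) = 206.0171 / 6 = 34.3362
β = Cov / Var(R_m) = 24.8838 / 34.3362 = 0.7247

0.725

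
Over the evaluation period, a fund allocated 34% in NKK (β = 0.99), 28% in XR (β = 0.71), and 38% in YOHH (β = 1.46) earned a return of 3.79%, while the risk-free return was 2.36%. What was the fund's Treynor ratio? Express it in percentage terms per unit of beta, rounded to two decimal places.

β_P = 0.34×0.99 + 0.28×0.71 + 0.38×1.46 = 1.0902
Treynor = (R_P − R_f) / β_P = (3.79% − 2.36%) / 1.0902 = 1.43% / 1.0902 = 1.31%

1.31%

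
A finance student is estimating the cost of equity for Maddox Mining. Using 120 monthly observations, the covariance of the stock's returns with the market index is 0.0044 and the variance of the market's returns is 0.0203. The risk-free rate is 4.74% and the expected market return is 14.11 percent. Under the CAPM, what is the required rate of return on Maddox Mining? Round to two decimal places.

6.77%

β = Cov(R_i, R_m) / Var(R_m) = 0.0044 / 0.0203 = 0.2167
MRP = 14.11% − 4.74% = 9.37%
E(R) = R_f + β × MRP = 4.74% + 0.2167 × 9.37% = 6.77%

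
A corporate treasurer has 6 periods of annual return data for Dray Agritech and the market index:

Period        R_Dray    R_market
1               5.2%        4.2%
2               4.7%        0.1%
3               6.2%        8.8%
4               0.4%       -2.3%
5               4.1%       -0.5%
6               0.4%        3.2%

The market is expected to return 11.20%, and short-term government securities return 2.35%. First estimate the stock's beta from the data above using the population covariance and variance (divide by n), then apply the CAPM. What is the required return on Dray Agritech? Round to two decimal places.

Mean R_i = (5.2 + 4.7 + 6.2 + 0.4 + 4.1 + 0.4) / 6 = 3.5000%
Mean R_m = (4.2 + 0.1 + 8.8 − 2.3 − 0.5 + 3.2) / 6 = 2.2500%
Σ(R_i − R̄_i)(R_m − R̄_m) = 27.9300  ⇒  Cov = 27.9300 / 6 = 4.6550
Σ(R_m − R̄_m)² = 80.4950  ⇒  Var(R_m) = 80.4950 / 6 = 13.4158
β = Cov / Var(R_m) = 4.6550 / 13.4158 = 0.3470
MRP = 11.20% − 2.35% = 8.85%
E(R) = R_f + β × MRP = 2.35% + 0.3470 × 8.85% = 5.42%

5.42%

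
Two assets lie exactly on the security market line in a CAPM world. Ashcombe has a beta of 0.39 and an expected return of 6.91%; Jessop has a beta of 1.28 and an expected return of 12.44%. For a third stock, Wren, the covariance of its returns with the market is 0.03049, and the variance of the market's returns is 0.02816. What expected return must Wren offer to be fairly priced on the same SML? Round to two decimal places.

MRP = (12.44% − 6.91%) / (1.28 − 0.39) = 6.2135%
R_f = 6.91% − 0.39 × 6.2135% = 4.4867%
β_Wren = Cov / Var(R_m) = 0.03049 / 0.02816 = 1.0827
E(R_Wren) = R_f + β × MRP = 4.4867% + 1.0827 × 6.2135% = 11.21%

11.21%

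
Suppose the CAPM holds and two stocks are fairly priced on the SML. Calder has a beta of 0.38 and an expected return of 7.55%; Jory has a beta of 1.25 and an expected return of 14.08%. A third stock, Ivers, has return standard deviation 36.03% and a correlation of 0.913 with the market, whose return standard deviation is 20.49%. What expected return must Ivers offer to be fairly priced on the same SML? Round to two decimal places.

MRP = (14.08% − 7.55%) / (1.25 − 0.38) = 7.5057%
R_f = 7.55% − 0.38 × 7.5057% = 4.6978%
β_Ivers = ρ·σ_i/σ_m = 0.913 × 36.03 / 20.49 = 1.6054
E(R_Ivers) = R_f + β × MRP = 4.6978% + 1.6054 × 7.5057% = 16.75%

16.75%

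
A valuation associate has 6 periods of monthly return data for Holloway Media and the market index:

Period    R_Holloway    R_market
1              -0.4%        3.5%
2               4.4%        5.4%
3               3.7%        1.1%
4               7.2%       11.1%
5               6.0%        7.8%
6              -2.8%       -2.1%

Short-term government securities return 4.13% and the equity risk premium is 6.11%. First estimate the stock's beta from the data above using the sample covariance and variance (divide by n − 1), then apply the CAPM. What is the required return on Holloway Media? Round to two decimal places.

8.42%

Mean R_i = (-0.4 + 4.4 + 3.7 + 7.2 + 6.0 − 2.8) / 6 = 3.0167%
Mean R_m = (3.5 + 5.4 + 1.1 + 11.1 + 7.8 − 2.1) / 6 = 4.4667%
Σ(R_i − R̄_i)(R_m − R̄_m) = 78.1833  ⇒  Cov = 78.1833 / 5 = 15.6367
Σ(R_m − R̄_m)² = 111.3733  ⇒  Var(R_m) = 111.3733 / 5 = 22.2747
β = Cov / Var(R_m) = 15.6367 / 22.2747 = 0.7020
E(R) = R_f + β × MRP = 4.13% + 0.7020 × 6.11% = 8.42%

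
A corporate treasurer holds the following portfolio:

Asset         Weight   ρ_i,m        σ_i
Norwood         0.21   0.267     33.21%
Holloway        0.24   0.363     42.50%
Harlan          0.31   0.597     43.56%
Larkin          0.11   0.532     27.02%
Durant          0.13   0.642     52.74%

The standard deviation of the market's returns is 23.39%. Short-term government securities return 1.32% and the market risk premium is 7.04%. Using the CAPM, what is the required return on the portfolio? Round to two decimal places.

7.22%

β_Norwood = 0.267 × 33.21% / 23.39% = 0.3791
β_Holloway = 0.363 × 42.50% / 23.39% = 0.6596
β_Harlan = 0.597 × 43.56% / 23.39% = 1.1118
β_Larkin = 0.532 × 27.02% / 23.39% = 0.6146
β_Durant = 0.642 × 52.74% / 23.39% = 1.4476
β_P = Σ w_i β_i = 0.21×0.3791 + 0.24×0.6596 + 0.31×1.1118 + 0.11×0.6146 + 0.13×1.4476 = 0.8384
E(R_P) = R_f + β_P × MRP = 1.32% + 0.8384 × 7.04% = 7.22%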